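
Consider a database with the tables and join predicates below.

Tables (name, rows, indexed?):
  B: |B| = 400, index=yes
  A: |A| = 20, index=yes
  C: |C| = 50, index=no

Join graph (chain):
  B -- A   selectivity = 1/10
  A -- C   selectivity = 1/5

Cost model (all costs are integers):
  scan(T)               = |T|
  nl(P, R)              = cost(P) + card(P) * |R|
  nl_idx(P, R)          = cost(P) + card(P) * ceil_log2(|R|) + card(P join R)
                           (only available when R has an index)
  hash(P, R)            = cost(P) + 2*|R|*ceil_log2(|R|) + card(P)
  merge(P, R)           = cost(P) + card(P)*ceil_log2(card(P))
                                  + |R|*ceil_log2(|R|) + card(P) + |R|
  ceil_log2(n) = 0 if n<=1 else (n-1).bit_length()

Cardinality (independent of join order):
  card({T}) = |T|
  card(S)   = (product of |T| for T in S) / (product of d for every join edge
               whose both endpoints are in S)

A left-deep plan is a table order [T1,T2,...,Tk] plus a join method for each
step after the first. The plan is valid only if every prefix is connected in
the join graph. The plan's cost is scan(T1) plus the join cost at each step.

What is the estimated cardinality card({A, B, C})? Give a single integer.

8000

Tables in S: A(20), B(400), C(50)
Edges inside S: B-A(d=10), A-C(d=5)
numerator = 20 * 400 * 50 = 400000
denominator = 10 * 5 = 50
card(S) = 400000 / 50 = 8000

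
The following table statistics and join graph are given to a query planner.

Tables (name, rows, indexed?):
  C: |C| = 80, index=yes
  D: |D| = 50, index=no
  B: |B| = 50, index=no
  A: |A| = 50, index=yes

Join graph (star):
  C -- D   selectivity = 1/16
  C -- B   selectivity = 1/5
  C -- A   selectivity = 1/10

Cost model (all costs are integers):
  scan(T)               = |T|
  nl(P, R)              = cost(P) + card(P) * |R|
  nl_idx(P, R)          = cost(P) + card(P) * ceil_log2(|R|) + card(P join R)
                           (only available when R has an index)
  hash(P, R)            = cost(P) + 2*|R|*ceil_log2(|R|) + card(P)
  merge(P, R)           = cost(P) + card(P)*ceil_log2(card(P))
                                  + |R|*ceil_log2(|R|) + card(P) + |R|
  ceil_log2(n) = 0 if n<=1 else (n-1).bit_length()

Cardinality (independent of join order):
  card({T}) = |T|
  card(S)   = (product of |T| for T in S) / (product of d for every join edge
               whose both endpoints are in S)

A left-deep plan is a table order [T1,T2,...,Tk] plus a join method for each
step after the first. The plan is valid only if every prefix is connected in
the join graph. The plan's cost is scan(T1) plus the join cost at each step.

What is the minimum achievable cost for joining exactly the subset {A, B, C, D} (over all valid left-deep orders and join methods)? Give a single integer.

Selinger DP over subsets of {A,B,C,D}:
  {C}: scan cost=80, card=80
  {D}: scan cost=50, card=50
  {B}: scan cost=50, card=50
  {A}: scan cost=50, card=50
  {CD}: card=250; try (C,nl_idx)→650, (D,hash)→760, (C,merge)→1040, (D,merge)→1070, (C,hash)→1220, (C,nl)→4050 …(+1); best=650 via (C,nl_idx)
  {BC}: card=800; try (B,hash)→760, (C,merge)→1040, (B,merge)→1070, (C,nl_idx)→1200, (C,hash)→1220, (C,nl)→4050 …(+1); best=760 via (B,hash)
  {AC}: card=400; try (A,hash)→760, (C,nl_idx)→800, (A,nl_idx)→960, (C,merge)→1040, (A,merge)→1070, (C,hash)→1220 …(+2); best=760 via (A,hash)
  {BCD}: card=2500; try (B,hash)→1500, (D,hash)→2160, (B,merge)→3250, (D,merge)→9910, (B,nl)→13150, (D,nl)→40760; best=1500 via (B,hash)
  {ACD}: card=1250; try (A,hash)→1500, (D,hash)→1760, (A,merge)→3250, (A,nl_idx)→3400, (D,merge)→5110, (A,nl)→13150 …(+1); best=1500 via (A,hash)
  {ABC}: card=4000; try (B,hash)→1760, (A,hash)→2160, (B,merge)→5110, (A,nl_idx)→9560, (A,merge)→9910, (B,nl)→20760 …(+1); best=1760 via (B,hash)
  {ABCD}: card=12500; try (B,hash)→3350, (A,hash)→4600, (D,hash)→6360, (B,merge)→16850, (A,nl_idx)→29000, (A,merge)→34350 …(+4); best=3350 via (B,hash)

3350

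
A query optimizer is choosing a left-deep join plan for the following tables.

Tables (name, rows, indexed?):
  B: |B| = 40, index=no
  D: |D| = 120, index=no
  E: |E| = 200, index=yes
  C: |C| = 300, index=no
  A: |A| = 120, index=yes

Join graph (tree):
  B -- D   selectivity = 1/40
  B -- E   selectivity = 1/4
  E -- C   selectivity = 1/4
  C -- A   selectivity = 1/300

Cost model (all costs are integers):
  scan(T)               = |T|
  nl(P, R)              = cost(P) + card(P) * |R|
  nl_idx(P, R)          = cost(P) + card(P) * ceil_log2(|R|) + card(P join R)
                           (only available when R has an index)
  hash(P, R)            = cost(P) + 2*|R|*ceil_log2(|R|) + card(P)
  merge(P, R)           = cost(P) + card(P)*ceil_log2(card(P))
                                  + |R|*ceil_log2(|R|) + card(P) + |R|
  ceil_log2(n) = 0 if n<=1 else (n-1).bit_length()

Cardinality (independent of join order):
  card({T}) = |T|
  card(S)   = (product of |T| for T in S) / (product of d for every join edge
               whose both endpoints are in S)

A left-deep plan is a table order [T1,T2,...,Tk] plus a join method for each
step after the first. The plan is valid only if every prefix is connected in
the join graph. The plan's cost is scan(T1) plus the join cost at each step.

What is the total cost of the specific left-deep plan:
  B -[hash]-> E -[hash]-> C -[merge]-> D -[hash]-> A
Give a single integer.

3313320

step 1: scan B: cost=40, card=40
step 2: join E via hash
    card(P join E) = 40*200/(4) = 2000
    cost = 40 + 2*200*8 + 40 = 3280
step 3: join C via hash
    card(P join C) = 2000*300/(4) = 150000
    cost = 3280 + 2*300*9 + 2000 = 10680
step 4: join D via merge
    card(P join D) = 150000*120/(40) = 450000
    cost = 10680 + 150000*18 + 120*7 + 150000 + 120 = 2861640
step 5: join A via hash
    card(P join A) = 450000*120/(300) = 180000
    cost = 2861640 + 2*120*7 + 450000 = 3313320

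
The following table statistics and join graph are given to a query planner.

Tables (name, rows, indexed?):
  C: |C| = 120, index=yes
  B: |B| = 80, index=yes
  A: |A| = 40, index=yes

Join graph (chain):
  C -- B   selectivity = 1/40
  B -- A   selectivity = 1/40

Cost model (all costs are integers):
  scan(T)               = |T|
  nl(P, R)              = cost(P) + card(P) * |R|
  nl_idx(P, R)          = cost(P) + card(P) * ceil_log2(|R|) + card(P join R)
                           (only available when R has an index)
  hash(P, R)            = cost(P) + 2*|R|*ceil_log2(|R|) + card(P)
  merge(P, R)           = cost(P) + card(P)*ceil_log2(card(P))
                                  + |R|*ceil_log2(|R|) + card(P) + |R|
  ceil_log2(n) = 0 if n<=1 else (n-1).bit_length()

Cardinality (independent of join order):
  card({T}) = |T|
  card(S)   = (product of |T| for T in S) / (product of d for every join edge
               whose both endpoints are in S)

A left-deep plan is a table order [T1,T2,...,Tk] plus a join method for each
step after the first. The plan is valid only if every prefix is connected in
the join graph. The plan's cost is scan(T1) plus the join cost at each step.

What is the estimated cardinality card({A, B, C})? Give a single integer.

240

Tables in S: A(40), B(80), C(120)
Edges inside S: C-B(d=40), B-A(d=40)
numerator = 40 * 80 * 120 = 384000
denominator = 40 * 40 = 1600
card(S) = 384000 / 1600 = 240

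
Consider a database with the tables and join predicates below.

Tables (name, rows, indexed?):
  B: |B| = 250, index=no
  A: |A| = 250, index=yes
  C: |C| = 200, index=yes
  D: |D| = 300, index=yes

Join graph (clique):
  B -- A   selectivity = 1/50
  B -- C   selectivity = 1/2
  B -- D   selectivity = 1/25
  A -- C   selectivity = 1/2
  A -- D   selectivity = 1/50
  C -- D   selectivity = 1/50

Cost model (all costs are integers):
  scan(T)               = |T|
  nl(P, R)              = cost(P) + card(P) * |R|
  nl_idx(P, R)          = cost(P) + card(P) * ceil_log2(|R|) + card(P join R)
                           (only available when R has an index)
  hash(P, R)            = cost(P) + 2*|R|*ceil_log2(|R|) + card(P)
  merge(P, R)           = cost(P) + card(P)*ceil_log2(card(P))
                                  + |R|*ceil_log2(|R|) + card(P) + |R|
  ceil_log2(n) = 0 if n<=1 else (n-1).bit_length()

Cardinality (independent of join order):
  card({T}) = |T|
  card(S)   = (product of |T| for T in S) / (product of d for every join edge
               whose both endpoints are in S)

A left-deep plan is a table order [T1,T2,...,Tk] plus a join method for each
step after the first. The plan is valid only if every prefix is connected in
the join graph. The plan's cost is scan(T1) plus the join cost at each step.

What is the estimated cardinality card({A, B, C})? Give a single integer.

Tables in S: A(250), B(250), C(200)
Edges inside S: B-A(d=50), B-C(d=2), A-C(d=2)
numerator = 250 * 250 * 200 = 12500000
denominator = 50 * 2 * 2 = 200
card(S) = 12500000 / 200 = 62500

62500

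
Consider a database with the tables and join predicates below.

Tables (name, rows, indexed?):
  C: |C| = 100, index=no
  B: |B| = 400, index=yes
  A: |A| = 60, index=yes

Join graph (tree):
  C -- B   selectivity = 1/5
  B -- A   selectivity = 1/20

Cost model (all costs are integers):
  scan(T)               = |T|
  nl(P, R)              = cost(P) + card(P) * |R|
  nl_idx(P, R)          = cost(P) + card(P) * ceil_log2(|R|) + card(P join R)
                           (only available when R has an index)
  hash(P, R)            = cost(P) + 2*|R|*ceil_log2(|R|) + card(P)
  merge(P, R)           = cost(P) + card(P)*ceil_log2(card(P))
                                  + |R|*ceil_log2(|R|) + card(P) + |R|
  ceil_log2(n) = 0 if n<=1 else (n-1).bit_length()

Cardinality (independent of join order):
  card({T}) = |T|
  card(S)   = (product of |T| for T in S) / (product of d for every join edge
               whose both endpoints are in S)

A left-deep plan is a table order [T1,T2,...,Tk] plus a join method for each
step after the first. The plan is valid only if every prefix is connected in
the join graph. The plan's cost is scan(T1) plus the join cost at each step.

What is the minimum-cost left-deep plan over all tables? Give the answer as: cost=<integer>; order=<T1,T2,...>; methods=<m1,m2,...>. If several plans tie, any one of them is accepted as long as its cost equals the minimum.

cost=4120; order=B,A,C; methods=hash,hash

Selinger DP (subsets sized 1..n):
  {C}: scan cost=100, card=100
  {B}: scan cost=400, card=400
  {A}: scan cost=60, card=60
  {BC}: card=8000; try (C,hash)→2200, (B,merge)→4900, (C,merge)→5200, (B,hash)→7400, (B,nl_idx)→9000, (B,nl)→40100 …(+1); best=2200 via (C,hash)
  {AB}: card=1200; try (A,hash)→1520, (B,nl_idx)→1800, (A,nl_idx)→4000, (B,merge)→4480, (A,merge)→4820, (B,hash)→7320 …(+2); best=1520 via (A,hash)
  {ABC}: card=24000; try (C,hash)→4120, (A,hash)→10920, (C,merge)→16720, (A,nl_idx)→74200, (A,merge)→114620, (C,nl)→121520 …(+1); best=4120 via (C,hash)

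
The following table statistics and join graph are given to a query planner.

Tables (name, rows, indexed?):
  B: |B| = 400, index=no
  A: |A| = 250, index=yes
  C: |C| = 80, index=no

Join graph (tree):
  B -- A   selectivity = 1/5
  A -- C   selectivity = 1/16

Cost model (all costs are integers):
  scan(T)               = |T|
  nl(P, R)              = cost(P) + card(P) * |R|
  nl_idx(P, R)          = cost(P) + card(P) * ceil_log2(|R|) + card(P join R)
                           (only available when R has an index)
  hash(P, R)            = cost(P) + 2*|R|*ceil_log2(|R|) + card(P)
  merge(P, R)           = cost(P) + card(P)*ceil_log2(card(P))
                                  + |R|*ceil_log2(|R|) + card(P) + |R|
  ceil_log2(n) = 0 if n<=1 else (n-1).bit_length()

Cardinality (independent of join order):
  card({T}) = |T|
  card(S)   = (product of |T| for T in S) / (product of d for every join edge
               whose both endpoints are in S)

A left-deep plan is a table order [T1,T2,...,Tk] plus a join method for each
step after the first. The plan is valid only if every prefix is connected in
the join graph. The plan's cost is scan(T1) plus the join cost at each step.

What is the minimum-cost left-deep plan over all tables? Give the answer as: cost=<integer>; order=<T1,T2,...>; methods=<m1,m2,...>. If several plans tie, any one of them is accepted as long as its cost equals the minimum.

Selinger DP (subsets sized 1..n):
  {B}: scan cost=400, card=400
  {A}: scan cost=250, card=250
  {C}: scan cost=80, card=80
  {AB}: card=20000; try (A,hash)→4800, (B,merge)→6500, (A,merge)→6650, (B,hash)→7700, (A,nl_idx)→23600, (B,nl)→100250 …(+1); best=4800 via (A,hash)
  {AC}: card=1250; try (C,hash)→1620, (A,nl_idx)→1970, (A,merge)→2970, (C,merge)→3140, (A,hash)→4160, (A,nl)→20080 …(+1); best=1620 via (C,hash)
  {ABC}: card=100000; try (B,hash)→10070, (B,merge)→20620, (C,hash)→25920, (C,merge)→325440, (B,nl)→501620, (C,nl)→1604800; best=10070 via (B,hash)

cost=10070; order=A,C,B; methods=hash,hash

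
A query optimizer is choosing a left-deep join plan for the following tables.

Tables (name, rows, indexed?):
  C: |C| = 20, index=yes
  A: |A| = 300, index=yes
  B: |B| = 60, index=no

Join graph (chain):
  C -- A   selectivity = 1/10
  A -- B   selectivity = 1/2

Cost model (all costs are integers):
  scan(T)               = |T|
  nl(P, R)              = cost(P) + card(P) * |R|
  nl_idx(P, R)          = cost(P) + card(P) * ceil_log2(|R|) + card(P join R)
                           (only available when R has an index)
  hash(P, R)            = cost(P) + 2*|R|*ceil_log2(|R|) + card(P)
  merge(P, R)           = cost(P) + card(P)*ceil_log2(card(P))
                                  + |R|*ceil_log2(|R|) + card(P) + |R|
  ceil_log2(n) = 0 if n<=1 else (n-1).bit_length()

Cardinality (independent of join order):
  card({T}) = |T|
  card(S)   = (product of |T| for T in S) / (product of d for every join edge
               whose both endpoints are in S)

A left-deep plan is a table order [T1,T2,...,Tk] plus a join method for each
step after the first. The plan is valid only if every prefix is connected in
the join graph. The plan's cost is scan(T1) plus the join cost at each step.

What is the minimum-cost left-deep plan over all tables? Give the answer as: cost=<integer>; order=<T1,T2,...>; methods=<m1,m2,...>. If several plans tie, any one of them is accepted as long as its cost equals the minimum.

cost=2120; order=A,C,B; methods=hash,hash

Selinger DP (subsets sized 1..n):
  {C}: scan cost=20, card=20
  {A}: scan cost=300, card=300
  {B}: scan cost=60, card=60
  {AC}: card=600; try (C,hash)→800, (A,nl_idx)→800, (C,nl_idx)→2400, (A,merge)→3140, (C,merge)→3420, (A,hash)→5440 …(+2); best=800 via (C,hash)
  {AB}: card=9000; try (B,hash)→1320, (A,merge)→3480, (B,merge)→3720, (A,hash)→5520, (A,nl_idx)→9600, (A,nl)→18060 …(+1); best=1320 via (B,hash)
  {ABC}: card=18000; try (B,hash)→2120, (B,merge)→7820, (C,hash)→10520, (B,nl)→36800, (C,nl_idx)→64320, (C,merge)→136440 …(+1); best=2120 via (B,hash)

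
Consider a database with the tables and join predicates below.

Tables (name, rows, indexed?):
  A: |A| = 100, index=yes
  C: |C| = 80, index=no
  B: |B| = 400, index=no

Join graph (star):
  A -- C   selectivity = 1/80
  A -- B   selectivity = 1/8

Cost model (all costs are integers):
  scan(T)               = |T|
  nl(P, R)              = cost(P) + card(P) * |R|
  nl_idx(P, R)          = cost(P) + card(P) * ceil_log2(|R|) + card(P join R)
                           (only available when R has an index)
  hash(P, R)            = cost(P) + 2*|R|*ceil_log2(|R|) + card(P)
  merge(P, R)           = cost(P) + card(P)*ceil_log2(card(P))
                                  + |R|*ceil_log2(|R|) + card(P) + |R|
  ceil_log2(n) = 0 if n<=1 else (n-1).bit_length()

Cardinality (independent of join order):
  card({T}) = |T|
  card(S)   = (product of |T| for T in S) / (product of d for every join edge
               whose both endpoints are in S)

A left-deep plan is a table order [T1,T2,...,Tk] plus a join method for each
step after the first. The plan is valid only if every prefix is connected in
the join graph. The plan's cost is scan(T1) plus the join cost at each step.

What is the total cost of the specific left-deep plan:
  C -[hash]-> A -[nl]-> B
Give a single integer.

41560

step 1: scan C: cost=80, card=80
step 2: join A via hash
    card(P join A) = 80*100/(80) = 100
    cost = 80 + 2*100*7 + 80 = 1560
step 3: join B via nl
    card(P join B) = 100*400/(8) = 5000
    cost = 1560 + 100*400 = 41560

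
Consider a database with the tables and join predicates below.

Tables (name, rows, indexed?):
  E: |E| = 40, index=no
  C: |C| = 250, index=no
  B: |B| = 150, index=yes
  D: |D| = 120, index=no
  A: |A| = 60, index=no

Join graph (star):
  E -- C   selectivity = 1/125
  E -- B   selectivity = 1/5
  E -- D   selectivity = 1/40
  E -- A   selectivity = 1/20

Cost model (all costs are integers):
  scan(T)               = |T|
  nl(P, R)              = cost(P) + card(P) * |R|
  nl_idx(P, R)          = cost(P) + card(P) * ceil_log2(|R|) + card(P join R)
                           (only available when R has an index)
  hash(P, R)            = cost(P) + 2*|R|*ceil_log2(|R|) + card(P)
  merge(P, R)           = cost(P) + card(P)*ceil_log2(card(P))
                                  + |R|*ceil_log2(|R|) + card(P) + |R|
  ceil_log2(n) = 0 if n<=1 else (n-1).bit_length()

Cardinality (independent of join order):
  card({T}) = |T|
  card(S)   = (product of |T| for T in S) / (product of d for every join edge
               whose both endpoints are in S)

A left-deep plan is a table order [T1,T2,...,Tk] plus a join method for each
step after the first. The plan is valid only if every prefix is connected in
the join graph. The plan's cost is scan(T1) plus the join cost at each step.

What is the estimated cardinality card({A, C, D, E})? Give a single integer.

Tables in S: A(60), C(250), D(120), E(40)
Edges inside S: E-C(d=125), E-D(d=40), E-A(d=20)
numerator = 60 * 250 * 120 * 40 = 72000000
denominator = 125 * 40 * 20 = 100000
card(S) = 72000000 / 100000 = 720

720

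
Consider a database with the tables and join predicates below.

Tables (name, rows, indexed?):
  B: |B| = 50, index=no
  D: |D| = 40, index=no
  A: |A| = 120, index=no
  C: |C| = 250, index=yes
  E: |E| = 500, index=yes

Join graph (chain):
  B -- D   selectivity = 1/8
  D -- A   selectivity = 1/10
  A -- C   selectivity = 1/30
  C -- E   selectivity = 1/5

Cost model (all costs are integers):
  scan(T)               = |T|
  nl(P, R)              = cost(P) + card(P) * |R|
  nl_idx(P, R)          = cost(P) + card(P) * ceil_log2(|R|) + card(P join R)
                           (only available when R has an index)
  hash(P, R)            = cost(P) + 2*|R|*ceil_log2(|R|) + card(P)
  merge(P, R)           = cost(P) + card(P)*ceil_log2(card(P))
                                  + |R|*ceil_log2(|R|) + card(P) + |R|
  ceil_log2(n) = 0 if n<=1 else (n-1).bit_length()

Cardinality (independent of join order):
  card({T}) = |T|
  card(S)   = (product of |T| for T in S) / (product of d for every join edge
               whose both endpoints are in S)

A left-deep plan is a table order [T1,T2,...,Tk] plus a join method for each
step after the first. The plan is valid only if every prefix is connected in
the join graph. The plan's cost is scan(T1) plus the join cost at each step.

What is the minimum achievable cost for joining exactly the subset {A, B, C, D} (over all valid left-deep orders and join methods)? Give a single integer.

8160

Selinger DP over subsets of {A,B,C,D}:
  {B}: scan cost=50, card=50
  {D}: scan cost=40, card=40
  {A}: scan cost=120, card=120
  {C}: scan cost=250, card=250
  {BD}: card=250; try (D,hash)→580, (B,merge)→670, (D,merge)→680, (B,hash)→680, (B,nl)→2040, (D,nl)→2050; best=580 via (D,hash)
  {AD}: card=480; try (D,hash)→720, (A,merge)→1280, (D,merge)→1360, (A,hash)→1760, (A,nl)→4840, (D,nl)→4920; best=720 via (D,hash)
  {AC}: card=1000; try (C,nl_idx)→2080, (A,hash)→2180, (C,merge)→3330, (A,merge)→3460, (C,hash)→4240, (C,nl)→30120 …(+1); best=2080 via (C,nl_idx)
  {ABD}: card=3000; try (B,hash)→1800, (A,hash)→2510, (A,merge)→3790, (B,merge)→5870, (B,nl)→24720, (A,nl)→30580; best=1800 via (B,hash)
  {ACD}: card=4000; try (D,hash)→3560, (C,hash)→5200, (C,merge)→7770, (C,nl_idx)→8560, (D,merge)→13360, (D,nl)→42080 …(+1); best=3560 via (D,hash)
  {ABCD}: card=25000; try (B,hash)→8160, (C,hash)→8800, (C,merge)→43050, (C,nl_idx)→50800, (B,merge)→55910, (B,nl)→203560 …(+1); best=8160 via (B,hash)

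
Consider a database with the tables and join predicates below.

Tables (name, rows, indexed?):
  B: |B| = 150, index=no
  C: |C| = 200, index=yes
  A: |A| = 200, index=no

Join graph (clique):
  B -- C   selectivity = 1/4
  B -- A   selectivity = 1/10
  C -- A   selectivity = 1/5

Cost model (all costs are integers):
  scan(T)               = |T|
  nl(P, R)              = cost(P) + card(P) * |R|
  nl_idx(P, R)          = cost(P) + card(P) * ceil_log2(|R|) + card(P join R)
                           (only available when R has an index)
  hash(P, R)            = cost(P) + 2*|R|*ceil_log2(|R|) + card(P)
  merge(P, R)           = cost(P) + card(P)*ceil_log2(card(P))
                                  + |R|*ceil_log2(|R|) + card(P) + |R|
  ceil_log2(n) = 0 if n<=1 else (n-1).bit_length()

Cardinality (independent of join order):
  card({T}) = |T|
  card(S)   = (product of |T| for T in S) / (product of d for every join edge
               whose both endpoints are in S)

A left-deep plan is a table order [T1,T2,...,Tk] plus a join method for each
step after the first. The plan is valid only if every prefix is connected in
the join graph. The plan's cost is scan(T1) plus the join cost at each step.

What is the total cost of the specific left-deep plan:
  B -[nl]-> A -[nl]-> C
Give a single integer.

step 1: scan B: cost=150, card=150
step 2: join A via nl
    card(P join A) = 150*200/(10) = 3000
    cost = 150 + 150*200 = 30150
step 3: join C via nl
    card(P join C) = 3000*200/(4*5) = 30000
    cost = 30150 + 3000*200 = 630150

630150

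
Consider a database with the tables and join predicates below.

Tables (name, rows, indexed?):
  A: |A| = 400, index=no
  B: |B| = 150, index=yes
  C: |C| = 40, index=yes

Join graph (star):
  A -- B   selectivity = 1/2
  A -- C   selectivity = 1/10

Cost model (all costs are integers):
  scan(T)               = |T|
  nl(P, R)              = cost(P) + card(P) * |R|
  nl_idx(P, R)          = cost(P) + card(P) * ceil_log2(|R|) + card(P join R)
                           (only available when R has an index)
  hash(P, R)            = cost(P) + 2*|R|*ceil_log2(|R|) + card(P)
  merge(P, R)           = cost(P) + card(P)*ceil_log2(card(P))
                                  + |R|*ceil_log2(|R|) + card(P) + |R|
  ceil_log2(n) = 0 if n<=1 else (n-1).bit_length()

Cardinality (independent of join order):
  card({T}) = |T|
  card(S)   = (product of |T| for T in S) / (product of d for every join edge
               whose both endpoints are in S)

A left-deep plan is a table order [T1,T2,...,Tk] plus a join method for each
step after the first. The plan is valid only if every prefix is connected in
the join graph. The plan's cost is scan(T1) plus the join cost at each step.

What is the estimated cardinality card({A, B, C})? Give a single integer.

Tables in S: A(400), B(150), C(40)
Edges inside S: A-B(d=2), A-C(d=10)
numerator = 400 * 150 * 40 = 2400000
denominator = 2 * 10 = 20
card(S) = 2400000 / 20 = 120000

120000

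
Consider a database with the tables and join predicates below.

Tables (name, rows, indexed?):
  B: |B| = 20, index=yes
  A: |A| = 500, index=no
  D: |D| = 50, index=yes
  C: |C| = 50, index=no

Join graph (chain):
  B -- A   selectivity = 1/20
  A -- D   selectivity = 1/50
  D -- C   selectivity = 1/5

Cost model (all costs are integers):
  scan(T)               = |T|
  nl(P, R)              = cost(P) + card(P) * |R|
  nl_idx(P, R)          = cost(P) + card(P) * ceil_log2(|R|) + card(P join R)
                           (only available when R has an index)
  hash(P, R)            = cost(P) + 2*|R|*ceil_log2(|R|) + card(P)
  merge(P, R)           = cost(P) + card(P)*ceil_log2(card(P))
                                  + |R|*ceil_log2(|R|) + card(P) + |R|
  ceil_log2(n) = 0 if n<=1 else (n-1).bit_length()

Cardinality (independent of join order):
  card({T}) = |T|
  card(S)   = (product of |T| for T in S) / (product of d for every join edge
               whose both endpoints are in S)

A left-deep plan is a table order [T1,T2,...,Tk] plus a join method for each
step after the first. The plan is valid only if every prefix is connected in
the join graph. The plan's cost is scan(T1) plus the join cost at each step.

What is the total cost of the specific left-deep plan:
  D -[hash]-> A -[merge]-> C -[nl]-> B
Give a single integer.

step 1: scan D: cost=50, card=50
step 2: join A via hash
    card(P join A) = 50*500/(50) = 500
    cost = 50 + 2*500*9 + 50 = 9100
step 3: join C via merge
    card(P join C) = 500*50/(5) = 5000
    cost = 9100 + 500*9 + 50*6 + 500 + 50 = 14450
step 4: join B via nl
    card(P join B) = 5000*20/(20) = 5000
    cost = 14450 + 5000*20 = 114450

114450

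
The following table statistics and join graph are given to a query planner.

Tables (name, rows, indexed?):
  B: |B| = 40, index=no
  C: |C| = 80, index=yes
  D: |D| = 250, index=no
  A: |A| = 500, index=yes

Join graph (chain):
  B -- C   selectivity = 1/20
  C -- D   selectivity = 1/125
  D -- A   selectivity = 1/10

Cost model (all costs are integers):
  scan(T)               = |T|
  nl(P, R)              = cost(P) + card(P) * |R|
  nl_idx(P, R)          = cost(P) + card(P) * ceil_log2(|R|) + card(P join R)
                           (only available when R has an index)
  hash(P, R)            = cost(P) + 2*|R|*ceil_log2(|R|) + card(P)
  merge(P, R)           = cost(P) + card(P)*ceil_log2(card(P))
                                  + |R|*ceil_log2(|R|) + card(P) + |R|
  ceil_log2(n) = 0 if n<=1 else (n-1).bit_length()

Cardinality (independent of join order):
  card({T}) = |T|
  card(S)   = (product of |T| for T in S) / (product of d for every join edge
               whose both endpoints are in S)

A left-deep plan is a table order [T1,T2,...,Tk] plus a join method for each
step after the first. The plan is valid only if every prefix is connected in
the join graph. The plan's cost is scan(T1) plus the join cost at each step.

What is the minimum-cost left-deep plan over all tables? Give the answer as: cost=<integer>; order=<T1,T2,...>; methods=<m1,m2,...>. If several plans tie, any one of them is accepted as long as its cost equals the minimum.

cost=10460; order=D,C,B,A; methods=hash,hash,merge

Selinger DP (subsets sized 1..n):
  {B}: scan cost=40, card=40
  {C}: scan cost=80, card=80
  {D}: scan cost=250, card=250
  {A}: scan cost=500, card=500
  {BC}: card=160; try (C,nl_idx)→480, (B,hash)→640, (C,merge)→960, (B,merge)→1000, (C,hash)→1200, (C,nl)→3240 …(+1); best=480 via (C,nl_idx)
  {CD}: card=160; try (C,hash)→1620, (C,nl_idx)→2160, (D,merge)→2970, (C,merge)→3140, (D,hash)→4160, (D,nl)→20080 …(+1); best=1620 via (C,hash)
  {AD}: card=12500; try (D,hash)→5000, (A,merge)→7500, (D,merge)→7750, (A,hash)→9500, (A,nl_idx)→15000, (A,nl)→125250 …(+1); best=5000 via (D,hash)
  {BCD}: card=320; try (B,hash)→2260, (B,merge)→3340, (D,merge)→4170, (D,hash)→4640, (B,nl)→8020, (D,nl)→40480; best=2260 via (B,hash)
  {ACD}: card=8000; try (A,merge)→8060, (A,hash)→10780, (A,nl_idx)→11060, (C,hash)→18620, (A,nl)→81620, (C,nl_idx)→100500 …(+2); best=8060 via (A,merge)
  {ABCD}: card=16000; try (A,merge)→10460, (A,hash)→11580, (B,hash)→16540, (A,nl_idx)→21140, (B,merge)→120340, (A,nl)→162260 …(+1); best=10460 via (A,merge)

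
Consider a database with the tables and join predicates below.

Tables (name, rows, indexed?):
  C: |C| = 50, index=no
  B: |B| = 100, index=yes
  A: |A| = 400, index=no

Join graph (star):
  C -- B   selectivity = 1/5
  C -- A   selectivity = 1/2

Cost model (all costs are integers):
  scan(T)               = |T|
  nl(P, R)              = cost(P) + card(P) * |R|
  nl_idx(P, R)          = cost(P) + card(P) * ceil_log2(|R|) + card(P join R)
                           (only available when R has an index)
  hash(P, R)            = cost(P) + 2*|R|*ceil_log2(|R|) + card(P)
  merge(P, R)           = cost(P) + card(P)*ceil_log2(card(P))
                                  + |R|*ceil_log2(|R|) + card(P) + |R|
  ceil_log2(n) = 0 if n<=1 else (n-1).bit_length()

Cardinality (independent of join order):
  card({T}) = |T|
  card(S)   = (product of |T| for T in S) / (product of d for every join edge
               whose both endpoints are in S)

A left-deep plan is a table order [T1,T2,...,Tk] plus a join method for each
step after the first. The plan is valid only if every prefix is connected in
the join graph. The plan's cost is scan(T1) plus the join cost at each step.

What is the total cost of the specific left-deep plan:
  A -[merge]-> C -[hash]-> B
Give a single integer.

step 1: scan A: cost=400, card=400
step 2: join C via merge
    card(P join C) = 400*50/(2) = 10000
    cost = 400 + 400*9 + 50*6 + 400 + 50 = 4750
step 3: join B via hash
    card(P join B) = 10000*100/(5) = 200000
    cost = 4750 + 2*100*7 + 10000 = 16150

16150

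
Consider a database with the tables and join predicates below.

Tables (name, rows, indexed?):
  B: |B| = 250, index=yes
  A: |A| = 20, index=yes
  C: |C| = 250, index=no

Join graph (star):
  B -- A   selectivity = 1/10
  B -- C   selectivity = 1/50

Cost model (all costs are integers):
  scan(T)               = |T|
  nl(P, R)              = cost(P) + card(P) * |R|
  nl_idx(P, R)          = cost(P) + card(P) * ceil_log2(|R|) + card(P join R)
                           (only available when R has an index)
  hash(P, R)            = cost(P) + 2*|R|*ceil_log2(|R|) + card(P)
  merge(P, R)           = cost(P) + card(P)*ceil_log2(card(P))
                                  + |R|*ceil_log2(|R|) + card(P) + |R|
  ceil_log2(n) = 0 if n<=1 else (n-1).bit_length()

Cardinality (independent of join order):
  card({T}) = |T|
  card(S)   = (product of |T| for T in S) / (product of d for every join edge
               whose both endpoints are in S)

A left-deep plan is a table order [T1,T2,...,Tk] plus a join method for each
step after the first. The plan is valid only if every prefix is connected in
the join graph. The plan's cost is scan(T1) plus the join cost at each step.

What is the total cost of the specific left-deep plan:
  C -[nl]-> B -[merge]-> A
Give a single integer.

77870

step 1: scan C: cost=250, card=250
step 2: join B via nl
    card(P join B) = 250*250/(50) = 1250
    cost = 250 + 250*250 = 62750
step 3: join A via merge
    card(P join A) = 1250*20/(10) = 2500
    cost = 62750 + 1250*11 + 20*5 + 1250 + 20 = 77870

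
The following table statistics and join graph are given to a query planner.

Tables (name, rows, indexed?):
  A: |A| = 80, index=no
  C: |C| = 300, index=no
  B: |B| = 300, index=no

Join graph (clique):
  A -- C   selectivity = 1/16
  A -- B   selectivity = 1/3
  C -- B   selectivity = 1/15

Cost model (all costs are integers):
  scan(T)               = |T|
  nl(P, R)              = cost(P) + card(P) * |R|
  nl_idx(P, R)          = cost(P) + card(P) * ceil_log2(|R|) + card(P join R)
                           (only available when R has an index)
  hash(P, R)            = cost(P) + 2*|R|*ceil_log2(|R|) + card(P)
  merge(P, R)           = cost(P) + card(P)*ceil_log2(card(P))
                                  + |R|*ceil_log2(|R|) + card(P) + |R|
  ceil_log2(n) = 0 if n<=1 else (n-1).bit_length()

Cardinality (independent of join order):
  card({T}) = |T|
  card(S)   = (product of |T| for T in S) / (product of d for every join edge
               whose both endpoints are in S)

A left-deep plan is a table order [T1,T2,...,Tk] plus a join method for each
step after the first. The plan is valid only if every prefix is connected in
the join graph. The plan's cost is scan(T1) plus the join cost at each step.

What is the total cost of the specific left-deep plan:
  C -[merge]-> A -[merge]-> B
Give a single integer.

24940

step 1: scan C: cost=300, card=300
step 2: join A via merge
    card(P join A) = 300*80/(16) = 1500
    cost = 300 + 300*9 + 80*7 + 300 + 80 = 3940
step 3: join B via merge
    card(P join B) = 1500*300/(3*15) = 10000
    cost = 3940 + 1500*11 + 300*9 + 1500 + 300 = 24940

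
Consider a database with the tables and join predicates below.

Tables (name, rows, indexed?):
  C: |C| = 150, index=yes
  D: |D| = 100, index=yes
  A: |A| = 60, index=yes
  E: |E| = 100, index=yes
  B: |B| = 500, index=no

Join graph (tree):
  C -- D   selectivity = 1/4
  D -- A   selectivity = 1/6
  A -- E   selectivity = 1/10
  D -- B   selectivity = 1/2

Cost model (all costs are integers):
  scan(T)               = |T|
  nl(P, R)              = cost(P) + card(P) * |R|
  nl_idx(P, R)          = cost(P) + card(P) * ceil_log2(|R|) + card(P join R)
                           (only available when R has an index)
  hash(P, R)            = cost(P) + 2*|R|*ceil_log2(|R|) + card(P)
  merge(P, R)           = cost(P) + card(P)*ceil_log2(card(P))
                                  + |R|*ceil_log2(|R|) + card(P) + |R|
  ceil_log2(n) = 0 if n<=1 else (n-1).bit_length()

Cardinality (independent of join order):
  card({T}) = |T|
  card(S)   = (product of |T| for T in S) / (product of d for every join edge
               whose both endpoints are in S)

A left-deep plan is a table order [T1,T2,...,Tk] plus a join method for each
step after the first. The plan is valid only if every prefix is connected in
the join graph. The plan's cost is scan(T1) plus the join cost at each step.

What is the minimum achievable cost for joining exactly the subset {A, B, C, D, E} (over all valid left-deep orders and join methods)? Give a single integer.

Selinger DP over subsets of {A,B,C,D,E}:
  {C}: scan cost=150, card=150
  {D}: scan cost=100, card=100
  {A}: scan cost=60, card=60
  {E}: scan cost=100, card=100
  {B}: scan cost=500, card=500
  {CD}: card=3750; try (D,hash)→1700, (C,merge)→2250, (D,merge)→2300, (C,hash)→2600, (C,nl_idx)→4650, (D,nl_idx)→4950 …(+2); best=1700 via (D,hash)
  {AD}: card=1000; try (A,hash)→920, (D,merge)→1280, (A,merge)→1320, (D,nl_idx)→1480, (D,hash)→1520, (A,nl_idx)→1700 …(+2); best=920 via (A,hash)
  {BD}: card=25000; try (D,hash)→2400, (B,merge)→5900, (D,merge)→6300, (B,hash)→9200, (D,nl_idx)→29000, (B,nl)→50100 …(+1); best=2400 via (D,hash)
  {AE}: card=600; try (A,hash)→920, (E,nl_idx)→1080, (E,merge)→1280, (A,nl_idx)→1300, (A,merge)→1320, (E,hash)→1520 …(+2); best=920 via (A,hash)
  {ACD}: card=37500; try (C,hash)→4320, (A,hash)→6170, (C,merge)→13270, (C,nl_idx)→46420, (A,merge)→50870, (A,nl_idx)→61700 …(+2); best=4320 via (C,hash)
  {BCD}: card=937500; try (B,hash)→14450, (C,hash)→29800, (B,merge)→55450, (C,merge)→403750, (C,nl_idx)→1139900, (B,nl)→1876700 …(+1); best=14450 via (B,hash)
  {ADE}: card=10000; try (D,hash)→2920, (E,hash)→3320, (D,merge)→8320, (E,merge)→12720, (D,nl_idx)→15120, (E,nl_idx)→17920 …(+2); best=2920 via (D,hash)
  {ABD}: card=250000; try (B,hash)→10920, (B,merge)→16920, (A,hash)→28120, (A,nl_idx)→402400, (A,merge)→402820, (B,nl)→500920 …(+1); best=10920 via (B,hash)
  {ACDE}: card=375000; try (C,hash)→15320, (E,hash)→43220, (C,merge)→154270, (C,nl_idx)→457920, (E,nl_idx)→641820, (E,merge)→642620 …(+2); best=15320 via (C,hash)
  {ABCD}: card=9375000; try (B,hash)→50820, (C,hash)→263320, (B,merge)→646820, (A,hash)→952670, (C,merge)→4762270, (C,nl_idx)→11385920 …(+5); best=50820 via (B,hash)
  {ABDE}: card=2500000; try (B,hash)→21920, (B,merge)→157920, (E,hash)→262320, (E,nl_idx)→4260920, (E,merge)→4761720, (B,nl)→5002920 …(+1); best=21920 via (B,hash)
  {ABCDE}: card=93750000; try (B,hash)→399320, (C,hash)→2524320, (B,merge)→7520320, (E,hash)→9427220, (C,merge)→57523270, (C,nl_idx)→113771920 …(+5); best=399320 via (B,hash)

399320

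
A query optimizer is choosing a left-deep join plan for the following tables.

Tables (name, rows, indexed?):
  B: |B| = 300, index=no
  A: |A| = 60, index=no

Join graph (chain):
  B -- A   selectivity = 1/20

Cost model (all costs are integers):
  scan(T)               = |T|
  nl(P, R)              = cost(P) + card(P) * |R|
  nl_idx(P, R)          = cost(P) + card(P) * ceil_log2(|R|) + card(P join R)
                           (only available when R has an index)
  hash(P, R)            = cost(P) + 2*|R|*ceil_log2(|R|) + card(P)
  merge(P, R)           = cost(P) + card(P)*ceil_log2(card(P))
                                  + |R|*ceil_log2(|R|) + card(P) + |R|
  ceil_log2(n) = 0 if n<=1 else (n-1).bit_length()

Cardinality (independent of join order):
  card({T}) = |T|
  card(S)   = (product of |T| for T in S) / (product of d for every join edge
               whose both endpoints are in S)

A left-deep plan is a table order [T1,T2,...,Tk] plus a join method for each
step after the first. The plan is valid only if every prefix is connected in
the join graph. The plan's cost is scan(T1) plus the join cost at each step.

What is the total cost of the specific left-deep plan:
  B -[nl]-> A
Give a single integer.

step 1: scan B: cost=300, card=300
step 2: join A via nl
    card(P join A) = 300*60/(20) = 900
    cost = 300 + 300*60 = 18300

18300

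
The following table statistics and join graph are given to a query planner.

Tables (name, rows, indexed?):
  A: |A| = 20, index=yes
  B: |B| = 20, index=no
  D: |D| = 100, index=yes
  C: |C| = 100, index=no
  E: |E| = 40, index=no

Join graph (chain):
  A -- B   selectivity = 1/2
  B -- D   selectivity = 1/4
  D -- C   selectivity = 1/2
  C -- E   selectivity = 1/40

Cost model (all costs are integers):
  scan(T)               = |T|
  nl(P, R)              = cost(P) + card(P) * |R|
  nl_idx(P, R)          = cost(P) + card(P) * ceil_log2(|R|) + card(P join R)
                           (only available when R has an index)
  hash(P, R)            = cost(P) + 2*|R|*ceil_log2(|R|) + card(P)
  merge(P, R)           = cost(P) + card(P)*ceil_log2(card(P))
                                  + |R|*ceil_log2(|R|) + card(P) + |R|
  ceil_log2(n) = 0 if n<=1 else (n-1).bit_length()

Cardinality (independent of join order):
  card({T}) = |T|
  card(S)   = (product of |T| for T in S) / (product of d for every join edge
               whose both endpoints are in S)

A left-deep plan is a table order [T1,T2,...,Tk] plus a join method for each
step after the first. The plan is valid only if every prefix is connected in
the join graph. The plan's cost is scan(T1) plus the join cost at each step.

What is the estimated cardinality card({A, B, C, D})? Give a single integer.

Tables in S: A(20), B(20), C(100), D(100)
Edges inside S: A-B(d=2), B-D(d=4), D-C(d=2)
numerator = 20 * 20 * 100 * 100 = 4000000
denominator = 2 * 4 * 2 = 16
card(S) = 4000000 / 16 = 250000

250000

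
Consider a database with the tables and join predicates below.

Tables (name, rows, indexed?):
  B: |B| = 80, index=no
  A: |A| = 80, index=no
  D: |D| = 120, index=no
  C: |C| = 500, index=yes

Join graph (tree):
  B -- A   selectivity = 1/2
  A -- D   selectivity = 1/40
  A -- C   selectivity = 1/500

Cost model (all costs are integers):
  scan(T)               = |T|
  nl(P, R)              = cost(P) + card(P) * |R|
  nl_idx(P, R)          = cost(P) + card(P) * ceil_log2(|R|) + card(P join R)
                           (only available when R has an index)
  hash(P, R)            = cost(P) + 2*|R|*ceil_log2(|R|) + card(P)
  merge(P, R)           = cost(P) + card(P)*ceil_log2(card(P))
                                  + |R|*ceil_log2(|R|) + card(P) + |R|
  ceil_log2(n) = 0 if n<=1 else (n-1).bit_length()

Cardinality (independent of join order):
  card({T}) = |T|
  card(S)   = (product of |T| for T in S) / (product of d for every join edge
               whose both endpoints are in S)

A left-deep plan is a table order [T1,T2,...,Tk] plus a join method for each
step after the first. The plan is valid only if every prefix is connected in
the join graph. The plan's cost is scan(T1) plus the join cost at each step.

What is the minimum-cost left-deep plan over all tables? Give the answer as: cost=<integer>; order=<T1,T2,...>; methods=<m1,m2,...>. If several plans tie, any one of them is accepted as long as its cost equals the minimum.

cost=3840; order=A,C,D,B; methods=nl_idx,merge,hash

Selinger DP (subsets sized 1..n):
  {B}: scan cost=80, card=80
  {A}: scan cost=80, card=80
  {D}: scan cost=120, card=120
  {C}: scan cost=500, card=500
  {AB}: card=3200; try (B,hash)→1280, (A,hash)→1280, (B,merge)→1360, (A,merge)→1360, (B,nl)→6480, (A,nl)→6480; best=1280 via (B,hash)
  {AD}: card=240; try (A,hash)→1360, (D,merge)→1680, (A,merge)→1720, (D,hash)→1840, (D,nl)→9680, (A,nl)→9720; best=1360 via (A,hash)
  {AC}: card=80; try (C,nl_idx)→880, (A,hash)→2120, (C,merge)→5720, (A,merge)→6140, (C,hash)→9160, (C,nl)→40080 …(+1); best=880 via (C,nl_idx)
  {ABD}: card=9600; try (B,hash)→2720, (B,merge)→4160, (D,hash)→6160, (B,nl)→20560, (D,merge)→43840, (D,nl)→385280; best=2720 via (B,hash)
  {ABC}: card=3200; try (B,hash)→2080, (B,merge)→2160, (B,nl)→7280, (C,hash)→13480, (C,nl_idx)→33280, (C,merge)→47880 …(+1); best=2080 via (B,hash)
  {ACD}: card=240; try (D,merge)→2480, (D,hash)→2640, (C,nl_idx)→3760, (C,merge)→8520, (D,nl)→10480, (C,hash)→10600 …(+1); best=2480 via (D,merge)
  {ABCD}: card=9600; try (B,hash)→3840, (B,merge)→5280, (D,hash)→6960, (C,hash)→21320, (B,nl)→21680, (D,merge)→44640 …(+4); best=3840 via (B,hash)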